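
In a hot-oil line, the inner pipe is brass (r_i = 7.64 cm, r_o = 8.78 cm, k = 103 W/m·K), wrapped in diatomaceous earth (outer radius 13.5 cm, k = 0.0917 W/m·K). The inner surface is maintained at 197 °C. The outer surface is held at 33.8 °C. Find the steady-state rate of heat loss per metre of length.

Treat each layer as a resistance in series:
  R'_brass = ln(0.0878/0.0764)/(2πk) = 0.1391/(2π·103) = 2.149×10^-4 m·K/W
  R'_diatomaceous earth = ln(0.135/0.0878)/(2πk) = 0.4302/(2π·0.0917) = 0.7467 m·K/W
ΣR = 2.149×10^-4 + 0.7467 = 0.7469 m·K/W
Q' = ΔT/ΣR = (197 °C − 33.8 °C)/0.7469 = 219 W/m

Q' = 219 W/m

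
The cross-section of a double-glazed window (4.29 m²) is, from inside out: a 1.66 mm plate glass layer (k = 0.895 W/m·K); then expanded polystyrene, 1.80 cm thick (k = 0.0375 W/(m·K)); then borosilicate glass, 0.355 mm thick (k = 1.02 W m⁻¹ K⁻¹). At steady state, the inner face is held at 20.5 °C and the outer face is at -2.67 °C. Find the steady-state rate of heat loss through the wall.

Resistance network (inner→outer):
  R_plate glass = L/(kA) = 0.00166/(0.895·4.29) = 4.323×10^-4 K/W
  R_expanded polystyrene = L/(kA) = 0.0180/(0.0375·4.29) = 0.1119 K/W
  R_borosilicate glass = L/(kA) = 3.55×10^-4/(1.02·4.29) = 8.113×10^-5 K/W
ΣR = 4.323×10^-4 + 0.1119 + 8.113×10^-5 = 0.1124 K/W
Q = ΔT/ΣR = (20.5 °C − -2.67 °C)/0.1124 = 206 W

Q = 206 W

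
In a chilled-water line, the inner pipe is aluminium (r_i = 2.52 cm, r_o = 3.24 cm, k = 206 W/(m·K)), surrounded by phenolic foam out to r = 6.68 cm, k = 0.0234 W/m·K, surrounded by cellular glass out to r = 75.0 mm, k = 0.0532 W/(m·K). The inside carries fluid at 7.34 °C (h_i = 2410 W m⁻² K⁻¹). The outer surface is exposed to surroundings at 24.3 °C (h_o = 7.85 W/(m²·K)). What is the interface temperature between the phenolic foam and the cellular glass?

Treat each layer as a resistance in series:
  R'_conv,in = 1/(2πr h) = 1/(2π·0.0252·2410) = 0.002621 m·K/W
  R'_aluminium = ln(0.0324/0.0252)/(2πk) = 0.2513/(2π·206) = 1.942×10^-4 m·K/W
  R'_phenolic foam = ln(0.0668/0.0324)/(2πk) = 0.7235/(2π·0.0234) = 4.921 m·K/W
  R'_cellular glass = ln(0.0750/0.0668)/(2πk) = 0.1158/(2π·0.0532) = 0.3464 m·K/W
  R'_conv,out = 1/(2πr h) = 1/(2π·0.0750·7.85) = 0.2703 m·K/W
ΣR = 0.002621 + 1.942×10^-4 + 4.921 + 0.3464 + 0.2703 = 5.541 m·K/W
Q' = ΔT/ΣR = (7.34 °C − 24.3 °C)/5.541 = -3.061 W/m
From the inner boundary to the phenolic foam/cellular glass interface, ΣR_partial = 4.924 m·K/W.
T_interface = T_in − Q'·ΣR_partial = 7.34 °C − (-3.061)(4.924) = 22.4 °C

T = 22.4 °C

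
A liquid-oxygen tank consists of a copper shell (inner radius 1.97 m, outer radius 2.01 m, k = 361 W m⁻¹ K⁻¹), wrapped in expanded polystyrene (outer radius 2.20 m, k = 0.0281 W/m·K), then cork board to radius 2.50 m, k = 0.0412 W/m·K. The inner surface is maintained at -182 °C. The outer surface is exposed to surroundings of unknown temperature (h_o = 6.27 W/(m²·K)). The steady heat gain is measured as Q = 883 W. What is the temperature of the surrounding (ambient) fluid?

Sum the resistances:
  R_copper = (1/1.97 − 1/2.01)/(4πk) = 0.01010/(4π·361) = 2.227×10^-6 K/W
  R_expanded polystyrene = (1/2.01 − 1/2.20)/(4πk) = 0.04297/(4π·0.0281) = 0.1217 K/W
  R_cork board = (1/2.20 − 1/2.50)/(4πk) = 0.05455/(4π·0.0412) = 0.1054 K/W
  R_conv,out = 1/(4πr²h) = 1/(4π·2.50²·6.27) = 0.002031 K/W
ΣR = 0.2291 K/W
ΔT = Q·ΣR = 883 × 0.2291 = 202.3 K
Heat flows inward, so T_out = T_in + ΔT = -182 + 202.3 = 20.3 °C

T_out = 20.3 °C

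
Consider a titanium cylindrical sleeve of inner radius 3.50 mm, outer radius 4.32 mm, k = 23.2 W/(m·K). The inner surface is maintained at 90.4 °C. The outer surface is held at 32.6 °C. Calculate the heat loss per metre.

Q' = 2πk·ΔT/ln(r₂/r₁) = 2π × 23.2 × 57.8 / ln(0.00432/0.00350) = 40000 W/m

Q' = 40.0 kW/m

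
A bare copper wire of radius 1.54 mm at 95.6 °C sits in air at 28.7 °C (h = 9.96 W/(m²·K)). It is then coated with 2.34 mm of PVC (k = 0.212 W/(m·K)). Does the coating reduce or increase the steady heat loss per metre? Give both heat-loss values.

increases: 6.45 → 13.9 W/m

Critical radius for a cylinder: r_cr = k/h = 0.0213 m = 2.13 cm.
Outer radius after coating: r₂ = 0.00154 + 0.00234 = 0.00388 m.
Since r₁ < r_cr and r₂ ≤ r_cr, the coating moves toward the maximum at r_cr — heat loss rises.
Bare: R = 1/(2πr₁h) = 10.38 m·K/W; Q = 66.9/10.38 = 6.45 W/m.
Coated: R = R_cond + R_conv = 4.812 m·K/W; Q = 66.9/4.812 = 13.9 W/m.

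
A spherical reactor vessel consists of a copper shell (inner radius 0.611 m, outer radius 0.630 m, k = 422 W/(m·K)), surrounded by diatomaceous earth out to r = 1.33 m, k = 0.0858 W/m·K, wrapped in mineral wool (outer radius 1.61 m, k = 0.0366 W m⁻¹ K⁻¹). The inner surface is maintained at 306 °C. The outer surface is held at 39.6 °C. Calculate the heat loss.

Q = 252 W

Resistance network (inner→outer):
  R_copper = (1/0.611 − 1/0.630)/(4πk) = 0.04936/(4π·422) = 9.308×10^-6 K/W
  R_diatomaceous earth = (1/0.630 − 1/1.33)/(4πk) = 0.8354/(4π·0.0858) = 0.7748 K/W
  R_mineral wool = (1/1.33 − 1/1.61)/(4πk) = 0.1308/(4π·0.0366) = 0.2843 K/W
ΣR = 9.308×10^-6 + 0.7748 + 0.2843 = 1.059 K/W
Q = ΔT/ΣR = (306 °C − 39.6 °C)/1.059 = 252 W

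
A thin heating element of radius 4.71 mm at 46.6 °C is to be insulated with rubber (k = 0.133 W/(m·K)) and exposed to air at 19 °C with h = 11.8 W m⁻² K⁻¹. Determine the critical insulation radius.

r_cr = 1.13 cm

For a cylinder, r_cr = k_ins/h = 0.133/11.8 = 0.0113 m = 1.13 cm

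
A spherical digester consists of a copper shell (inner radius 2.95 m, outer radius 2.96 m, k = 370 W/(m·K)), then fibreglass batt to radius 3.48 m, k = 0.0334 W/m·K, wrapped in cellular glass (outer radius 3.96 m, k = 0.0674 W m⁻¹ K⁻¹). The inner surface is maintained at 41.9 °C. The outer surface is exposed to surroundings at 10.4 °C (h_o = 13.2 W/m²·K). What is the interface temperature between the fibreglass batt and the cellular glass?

Series thermal resistances, inner to outer:
  R_copper = (1/2.95 − 1/2.96)/(4πk) = 0.001145/(4π·370) = 2.463×10^-7 K/W
  R_fibreglass batt = (1/2.96 − 1/3.48)/(4πk) = 0.05048/(4π·0.0334) = 0.1203 K/W
  R_cellular glass = (1/3.48 − 1/3.96)/(4πk) = 0.03483/(4π·0.0674) = 0.04112 K/W
  R_conv,out = 1/(4πr²h) = 1/(4π·3.96²·13.2) = 3.844×10^-4 K/W
ΣR = 2.463×10^-7 + 0.1203 + 0.04112 + 3.844×10^-4 = 0.1618 K/W
Q = ΔT/ΣR = (41.9 °C − 10.4 °C)/0.1618 = 194.7 W
From the inner boundary to the fibreglass batt/cellular glass interface, ΣR_partial = 0.1203 K/W.
T_interface = T_in − Q·ΣR_partial = 41.9 °C − (194.7)(0.1203) = 18.5 °C

T = 18.5 °C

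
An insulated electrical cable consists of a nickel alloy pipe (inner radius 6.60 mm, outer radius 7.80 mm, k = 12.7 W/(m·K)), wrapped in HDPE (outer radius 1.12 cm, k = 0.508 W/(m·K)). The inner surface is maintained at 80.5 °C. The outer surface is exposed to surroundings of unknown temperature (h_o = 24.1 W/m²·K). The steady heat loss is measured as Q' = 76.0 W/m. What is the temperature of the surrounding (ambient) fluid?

Series resistances:
  R'_nickel alloy = ln(0.00780/0.00660)/(2πk) = 0.1671/(2π·12.7) = 0.002094 m·K/W
  R'_HDPE = ln(0.0112/0.00780)/(2πk) = 0.3618/(2π·0.508) = 0.1133 m·K/W
  R'_conv,out = 1/(2πr h) = 1/(2π·0.0112·24.1) = 0.5896 m·K/W
ΣR = 0.7051 m·K/W
ΔT = Q'·ΣR = 76.0 × 0.7051 = 53.59 K
Heat flows outward, so T_out = T_in − ΔT = 80.5 − 53.59 = 26.9 °C

T_out = 26.9 °C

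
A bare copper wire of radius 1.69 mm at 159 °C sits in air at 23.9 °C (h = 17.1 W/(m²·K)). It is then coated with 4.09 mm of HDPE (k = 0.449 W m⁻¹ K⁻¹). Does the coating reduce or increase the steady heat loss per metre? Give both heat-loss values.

increases: 24.5 → 66.0 W/m

Critical radius for a cylinder: r_cr = k/h = 0.0263 m = 2.63 cm.
Outer radius after coating: r₂ = 0.00169 + 0.00409 = 0.00578 m.
Since r₁ < r_cr and r₂ ≤ r_cr, the coating moves toward the maximum at r_cr — heat loss rises.
Bare: R = 1/(2πr₁h) = 5.507 m·K/W; Q = 135.1/5.507 = 24.5 W/m.
Coated: R = R_cond + R_conv = 2.046 m·K/W; Q = 135.1/2.046 = 66.0 W/m.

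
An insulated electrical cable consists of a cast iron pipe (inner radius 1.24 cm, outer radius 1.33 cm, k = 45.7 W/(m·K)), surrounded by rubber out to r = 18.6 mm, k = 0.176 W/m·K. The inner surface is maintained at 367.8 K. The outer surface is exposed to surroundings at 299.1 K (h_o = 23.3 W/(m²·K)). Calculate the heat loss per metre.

Q' = 102 W/m

Series thermal resistances, inner to outer:
  R'_cast iron = ln(0.0133/0.0124)/(2πk) = 0.07007/(2π·45.7) = 2.440×10^-4 m·K/W
  R'_rubber = ln(0.0186/0.0133)/(2πk) = 0.3354/(2π·0.176) = 0.3033 m·K/W
  R'_conv,out = 1/(2πr h) = 1/(2π·0.0186·23.3) = 0.3672 m·K/W
ΣR = 2.440×10^-4 + 0.3033 + 0.3672 = 0.6707 m·K/W
Q' = ΔT/ΣR = (367.8 K − 299.1 K)/0.6707 = 102 W/m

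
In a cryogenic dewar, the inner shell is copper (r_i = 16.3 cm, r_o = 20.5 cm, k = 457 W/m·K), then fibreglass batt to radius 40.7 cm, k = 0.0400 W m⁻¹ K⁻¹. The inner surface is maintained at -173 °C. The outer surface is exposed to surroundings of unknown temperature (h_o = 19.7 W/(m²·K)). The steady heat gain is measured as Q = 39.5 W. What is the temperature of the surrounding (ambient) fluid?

T_out = 18.2 °C

Series resistances:
  R_copper = (1/0.163 − 1/0.205)/(4πk) = 1.257/(4π·457) = 2.189×10^-4 K/W
  R_fibreglass batt = (1/0.205 − 1/0.407)/(4πk) = 2.421/(4π·0.0400) = 4.817 K/W
  R_conv,out = 1/(4πr²h) = 1/(4π·0.407²·19.7) = 0.02439 K/W
ΣR = 4.841 K/W
ΔT = Q·ΣR = 39.5 × 4.841 = 191.2 K
Heat flows inward, so T_out = T_in + ΔT = -173 + 191.2 = 18.2 °C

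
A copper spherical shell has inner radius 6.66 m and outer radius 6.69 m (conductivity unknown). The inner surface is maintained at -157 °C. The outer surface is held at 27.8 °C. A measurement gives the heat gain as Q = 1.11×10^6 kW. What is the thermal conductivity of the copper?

ΣR = ΔT/Q = |-157 − 27.8|/1.11×10^9 = 1.665×10^-7 K/W
(1/r₁−1/r₂)/(4πk) = 1.665×10^-7 ⇒ k = 6.733×10^-4/(4π·1.665×10^-7) = 322 W/m·K

k = 322 W/m·K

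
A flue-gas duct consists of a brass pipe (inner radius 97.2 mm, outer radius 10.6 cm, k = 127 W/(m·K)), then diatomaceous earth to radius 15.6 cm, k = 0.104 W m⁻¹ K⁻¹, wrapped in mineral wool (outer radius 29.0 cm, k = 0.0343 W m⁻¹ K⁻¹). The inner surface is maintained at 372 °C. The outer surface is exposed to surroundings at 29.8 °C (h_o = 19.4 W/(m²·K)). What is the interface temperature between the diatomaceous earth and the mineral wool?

T = 314 °C

Resistance network (inner→outer):
  R'_brass = ln(0.106/0.0972)/(2πk) = 0.08667/(2π·127) = 1.086×10^-4 m·K/W
  R'_diatomaceous earth = ln(0.156/0.106)/(2πk) = 0.3864/(2π·0.104) = 0.5913 m·K/W
  R'_mineral wool = ln(0.290/0.156)/(2πk) = 0.6200/(2π·0.0343) = 2.877 m·K/W
  R'_conv,out = 1/(2πr h) = 1/(2π·0.290·19.4) = 0.02829 m·K/W
ΣR = 1.086×10^-4 + 0.5913 + 2.877 + 0.02829 = 3.497 m·K/W
Q' = ΔT/ΣR = (372 °C − 29.8 °C)/3.497 = 97.86 W/m
From the inner boundary to the diatomaceous earth/mineral wool interface, ΣR_partial = 0.5914 m·K/W.
T_interface = T_in − Q'·ΣR_partial = 372 °C − (97.86)(0.5914) = 314 °C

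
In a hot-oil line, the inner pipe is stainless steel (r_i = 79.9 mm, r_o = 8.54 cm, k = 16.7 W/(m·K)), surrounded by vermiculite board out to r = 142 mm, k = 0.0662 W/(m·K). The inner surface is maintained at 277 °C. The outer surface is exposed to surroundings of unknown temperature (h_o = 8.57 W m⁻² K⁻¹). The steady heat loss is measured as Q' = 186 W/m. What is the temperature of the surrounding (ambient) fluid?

Series resistances:
  R'_stainless steel = ln(0.0854/0.0799)/(2πk) = 0.06657/(2π·16.7) = 6.344×10^-4 m·K/W
  R'_vermiculite board = ln(0.142/0.0854)/(2πk) = 0.5085/(2π·0.0662) = 1.222 m·K/W
  R'_conv,out = 1/(2πr h) = 1/(2π·0.142·8.57) = 0.1308 m·K/W
ΣR = 1.354 m·K/W
ΔT = Q'·ΣR = 186 × 1.354 = 251.8 K
Heat flows outward, so T_out = T_in − ΔT = 277 − 251.8 = 25.2 °C

T_out = 25.2 °C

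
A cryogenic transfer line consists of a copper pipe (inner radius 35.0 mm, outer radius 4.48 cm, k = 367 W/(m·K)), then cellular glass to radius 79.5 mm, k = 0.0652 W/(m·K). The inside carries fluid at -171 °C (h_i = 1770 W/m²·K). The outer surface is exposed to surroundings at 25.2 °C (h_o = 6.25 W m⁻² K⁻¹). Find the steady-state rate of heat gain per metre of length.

Q' = 114 W/m

Resistance network (inner→outer):
  R'_conv,in = 1/(2πr h) = 1/(2π·0.0350·1770) = 0.002569 m·K/W
  R'_copper = ln(0.0448/0.0350)/(2πk) = 0.2469/(2π·367) = 1.071×10^-4 m·K/W
  R'_cellular glass = ln(0.0795/0.0448)/(2πk) = 0.5735/(2π·0.0652) = 1.400 m·K/W
  R'_conv,out = 1/(2πr h) = 1/(2π·0.0795·6.25) = 0.3203 m·K/W
ΣR = 0.002569 + 1.071×10^-4 + 1.400 + 0.3203 = 1.723 m·K/W
Q' = ΔT/ΣR = (-171 °C − 25.2 °C)/1.723 = -114 W/m
(Negative Q' ⇒ heat flows inward; heat gain = 114 W/m.)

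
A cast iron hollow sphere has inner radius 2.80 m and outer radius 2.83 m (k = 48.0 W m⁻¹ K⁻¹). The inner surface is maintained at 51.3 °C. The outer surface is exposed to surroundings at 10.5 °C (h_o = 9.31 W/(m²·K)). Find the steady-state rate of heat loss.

Q = 38.0 kW

Treat each layer as a resistance in series:
  R_cast iron = (1/2.80 − 1/2.83)/(4πk) = 0.003786/(4π·48.0) = 6.277×10^-6 K/W
  R_conv,out = 1/(4πr²h) = 1/(4π·2.83²·9.31) = 0.001067 K/W
ΣR = 6.277×10^-6 + 0.001067 = 0.001073 K/W
Q = ΔT/ΣR = (51.3 °C − 10.5 °C)/0.001073 = 38000 W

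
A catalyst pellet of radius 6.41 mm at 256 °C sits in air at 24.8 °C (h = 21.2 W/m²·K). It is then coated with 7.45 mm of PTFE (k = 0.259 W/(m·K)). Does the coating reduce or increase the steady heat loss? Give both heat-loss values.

Critical radius for a sphere: r_cr = 2k/h = 0.0244 m = 2.44 cm.
Outer radius after coating: r₂ = 0.00641 + 0.00745 = 0.01386 m.
Since r₁ < r_cr and r₂ ≤ r_cr, the coating moves toward the maximum at r_cr — heat loss rises.
Bare: R = 1/(4πr₁²h) = 91.36 K/W; Q = 231.2/91.36 = 2.53 W.
Coated: R = R_cond + R_conv = 45.30 K/W; Q = 231.2/45.30 = 5.10 W.

increases: 2.53 → 5.10 W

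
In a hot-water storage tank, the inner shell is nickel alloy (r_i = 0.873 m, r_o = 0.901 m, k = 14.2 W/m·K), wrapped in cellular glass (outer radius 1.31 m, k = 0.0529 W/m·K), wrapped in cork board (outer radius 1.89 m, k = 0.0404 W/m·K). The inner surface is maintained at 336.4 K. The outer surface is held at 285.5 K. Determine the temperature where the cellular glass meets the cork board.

Resistance network (inner→outer):
  R_nickel alloy = (1/0.873 − 1/0.901)/(4πk) = 0.03560/(4π·14.2) = 1.995×10^-4 K/W
  R_cellular glass = (1/0.901 − 1/1.31)/(4πk) = 0.3465/(4π·0.0529) = 0.5213 K/W
  R_cork board = (1/1.31 − 1/1.89)/(4πk) = 0.2343/(4π·0.0404) = 0.4614 K/W
ΣR = 1.995×10^-4 + 0.5213 + 0.4614 = 0.9829 K/W
Q = ΔT/ΣR = (336.4 K − 285.5 K)/0.9829 = 51.79 W
From the inner boundary to the cellular glass/cork board interface, ΣR_partial = 0.5215 K/W.
T_interface = T_in − Q·ΣR_partial = 336.4 K − (51.79)(0.5215) = 309.4 K

T = 309.4 K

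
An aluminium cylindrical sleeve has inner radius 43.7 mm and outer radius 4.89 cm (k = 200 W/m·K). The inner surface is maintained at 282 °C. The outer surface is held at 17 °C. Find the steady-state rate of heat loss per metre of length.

Q' = 2πk·ΔT/ln(r₂/r₁) = 2π × 200 × 265 / ln(0.0489/0.0437) = 2.96×10^6 W/m

Q' = 2960 kW/m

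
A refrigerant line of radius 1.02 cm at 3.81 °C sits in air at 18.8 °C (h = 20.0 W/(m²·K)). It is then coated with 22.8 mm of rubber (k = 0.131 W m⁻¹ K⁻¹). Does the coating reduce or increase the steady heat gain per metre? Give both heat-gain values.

Critical radius for a cylinder: r_cr = k/h = 0.00655 m = 0.655 cm.
Outer radius after coating: r₂ = 0.0102 + 0.0228 = 0.0330 m.
Since r₁ ≥ r_cr, any added insulation reduces the heat gain.
Bare: R = 1/(2πr₁h) = 0.7802 m·K/W; Q = 14.99/0.7802 = 19.2 W/m.
Coated: R = R_cond + R_conv = 1.668 m·K/W; Q = 14.99/1.668 = 8.99 W/m.

reduces: 19.2 → 8.99 W/m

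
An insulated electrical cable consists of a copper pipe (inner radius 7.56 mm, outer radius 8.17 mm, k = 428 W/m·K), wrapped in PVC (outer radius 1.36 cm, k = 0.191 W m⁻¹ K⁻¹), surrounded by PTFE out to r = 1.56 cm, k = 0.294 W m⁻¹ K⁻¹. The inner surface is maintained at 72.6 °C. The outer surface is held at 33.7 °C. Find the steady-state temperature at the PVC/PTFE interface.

T = 39.5 °C

Treat each layer as a resistance in series:
  R'_copper = ln(0.00817/0.00756)/(2πk) = 0.07760/(2π·428) = 2.886×10^-5 m·K/W
  R'_PVC = ln(0.0136/0.00817)/(2πk) = 0.5096/(2π·0.191) = 0.4246 m·K/W
  R'_PTFE = ln(0.0156/0.0136)/(2πk) = 0.1372/(2π·0.294) = 0.07427 m·K/W
ΣR = 2.886×10^-5 + 0.4246 + 0.07427 = 0.4989 m·K/W
Q' = ΔT/ΣR = (72.6 °C − 33.7 °C)/0.4989 = 77.97 W/m
From the inner boundary to the PVC/PTFE interface, ΣR_partial = 0.4246 m·K/W.
T_interface = T_in − Q'·ΣR_partial = 72.6 °C − (77.97)(0.4246) = 39.5 °C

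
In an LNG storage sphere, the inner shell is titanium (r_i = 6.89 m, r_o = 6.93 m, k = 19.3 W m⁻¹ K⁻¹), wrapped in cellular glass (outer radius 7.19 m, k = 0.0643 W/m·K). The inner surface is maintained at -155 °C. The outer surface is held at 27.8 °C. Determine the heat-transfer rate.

Series thermal resistances, inner to outer:
  R_titanium = (1/6.89 − 1/6.93)/(4πk) = 8.377×10^-4/(4π·19.3) = 3.454×10^-6 K/W
  R_cellular glass = (1/6.93 − 1/7.19)/(4πk) = 0.005218/(4π·0.0643) = 0.006458 K/W
ΣR = 3.454×10^-6 + 0.006458 = 0.006461 K/W
Q = ΔT/ΣR = (-155 °C − 27.8 °C)/0.006461 = -28300 W
(Negative Q ⇒ heat flows inward; heat gain = 28300 W.)

Q = 28.3 kW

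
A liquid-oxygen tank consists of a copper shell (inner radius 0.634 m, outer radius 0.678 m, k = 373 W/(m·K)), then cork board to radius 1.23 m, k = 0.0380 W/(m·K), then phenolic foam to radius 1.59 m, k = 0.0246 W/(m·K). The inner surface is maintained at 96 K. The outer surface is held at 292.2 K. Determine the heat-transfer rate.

Q = 99.0 W

Resistance network (inner→outer):
  R_copper = (1/0.634 − 1/0.678)/(4πk) = 0.1024/(4π·373) = 2.184×10^-5 K/W
  R_cork board = (1/0.678 − 1/1.23)/(4πk) = 0.6619/(4π·0.0380) = 1.386 K/W
  R_phenolic foam = (1/1.23 − 1/1.59)/(4πk) = 0.1841/(4π·0.0246) = 0.5955 K/W
ΣR = 2.184×10^-5 + 1.386 + 0.5955 = 1.982 K/W
Q = ΔT/ΣR = (96 K − 292.2 K)/1.982 = -99.0 W
(Negative Q ⇒ heat flows inward; heat gain = 99.0 W.)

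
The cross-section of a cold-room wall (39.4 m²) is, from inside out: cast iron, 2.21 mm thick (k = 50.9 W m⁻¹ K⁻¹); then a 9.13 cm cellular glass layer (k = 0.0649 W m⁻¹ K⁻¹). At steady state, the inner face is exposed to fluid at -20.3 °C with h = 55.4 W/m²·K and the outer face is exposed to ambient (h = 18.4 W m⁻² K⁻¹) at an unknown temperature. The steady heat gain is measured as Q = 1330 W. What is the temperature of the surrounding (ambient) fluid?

T_out = 29.6 °C

Series resistances:
  R_conv,in = 1/(hA) = 1/(55.4·39.4) = 4.581×10^-4 K/W
  R_cast iron = L/(kA) = 0.00221/(50.9·39.4) = 1.102×10^-6 K/W
  R_cellular glass = L/(kA) = 0.0913/(0.0649·39.4) = 0.03571 K/W
  R_conv,out = 1/(hA) = 1/(18.4·39.4) = 0.001379 K/W
ΣR = 0.03754 K/W
ΔT = Q·ΣR = 1330 × 0.03754 = 49.93 K
Heat flows inward, so T_out = T_in + ΔT = -20.3 + 49.93 = 29.6 °C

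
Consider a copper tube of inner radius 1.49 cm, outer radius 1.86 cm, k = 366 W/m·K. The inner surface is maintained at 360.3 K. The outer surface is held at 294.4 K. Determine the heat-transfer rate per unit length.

Q' = 683 kW/m

Q' = 2πk·ΔT/ln(r₂/r₁) = 2π × 366 × 65.9 / ln(0.0186/0.0149) = 6.83×10^5 W/m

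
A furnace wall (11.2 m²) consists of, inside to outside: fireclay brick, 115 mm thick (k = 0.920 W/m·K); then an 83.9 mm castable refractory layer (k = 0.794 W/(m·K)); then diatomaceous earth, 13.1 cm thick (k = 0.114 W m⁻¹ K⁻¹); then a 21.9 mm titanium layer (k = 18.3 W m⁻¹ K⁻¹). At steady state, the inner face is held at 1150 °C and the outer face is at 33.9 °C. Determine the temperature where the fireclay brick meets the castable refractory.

Resistance network (inner→outer):
  R_fireclay brick = L/(kA) = 0.115/(0.920·11.2) = 0.01116 K/W
  R_castable refractory = L/(kA) = 0.0839/(0.794·11.2) = 0.009435 K/W
  R_diatomaceous earth = L/(kA) = 0.131/(0.114·11.2) = 0.1026 K/W
  R_titanium = L/(kA) = 0.0219/(18.3·11.2) = 1.069×10^-4 K/W
ΣR = 0.01116 + 0.009435 + 0.1026 + 1.069×10^-4 = 0.1233 K/W
Q = ΔT/ΣR = (1150 °C − 33.9 °C)/0.1233 = 9052 W
From the inner boundary to the fireclay brick/castable refractory interface, ΣR_partial = 0.01116 K/W.
T_interface = T_in − Q·ΣR_partial = 1150 °C − (9052)(0.01116) = 1049 °C

T = 1049 °C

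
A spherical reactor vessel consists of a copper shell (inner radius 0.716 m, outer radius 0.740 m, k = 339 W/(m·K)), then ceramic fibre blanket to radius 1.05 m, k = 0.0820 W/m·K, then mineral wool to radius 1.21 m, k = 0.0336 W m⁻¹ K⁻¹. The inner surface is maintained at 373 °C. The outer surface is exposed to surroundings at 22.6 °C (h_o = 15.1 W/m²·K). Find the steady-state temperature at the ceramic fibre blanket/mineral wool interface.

Series thermal resistances, inner to outer:
  R_copper = (1/0.716 − 1/0.740)/(4πk) = 0.04530/(4π·339) = 1.063×10^-5 K/W
  R_ceramic fibre blanket = (1/0.740 − 1/1.05)/(4πk) = 0.3990/(4π·0.0820) = 0.3872 K/W
  R_mineral wool = (1/1.05 − 1/1.21)/(4πk) = 0.1259/(4π·0.0336) = 0.2983 K/W
  R_conv,out = 1/(4πr²h) = 1/(4π·1.21²·15.1) = 0.003600 K/W
ΣR = 1.063×10^-5 + 0.3872 + 0.2983 + 0.003600 = 0.6891 K/W
Q = ΔT/ΣR = (373 °C − 22.6 °C)/0.6891 = 508.5 W
From the inner boundary to the ceramic fibre blanket/mineral wool interface, ΣR_partial = 0.3872 K/W.
T_interface = T_in − Q·ΣR_partial = 373 °C − (508.5)(0.3872) = 176 °C

T = 176 °C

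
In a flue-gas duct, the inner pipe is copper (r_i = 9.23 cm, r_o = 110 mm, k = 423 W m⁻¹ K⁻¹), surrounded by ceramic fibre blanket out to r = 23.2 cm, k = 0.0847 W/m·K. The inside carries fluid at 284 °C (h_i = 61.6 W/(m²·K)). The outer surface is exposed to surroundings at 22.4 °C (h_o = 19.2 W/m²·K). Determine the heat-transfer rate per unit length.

Q' = 178 W/m

Series thermal resistances, inner to outer:
  R'_conv,in = 1/(2πr h) = 1/(2π·0.0923·61.6) = 0.02799 m·K/W
  R'_copper = ln(0.110/0.0923)/(2πk) = 0.1754/(2π·423) = 6.601×10^-5 m·K/W
  R'_ceramic fibre blanket = ln(0.232/0.110)/(2πk) = 0.7463/(2π·0.0847) = 1.402 m·K/W
  R'_conv,out = 1/(2πr h) = 1/(2π·0.232·19.2) = 0.03573 m·K/W
ΣR = 0.02799 + 6.601×10^-5 + 1.402 + 0.03573 = 1.466 m·K/W
Q' = ΔT/ΣR = (284 °C − 22.4 °C)/1.466 = 178 W/m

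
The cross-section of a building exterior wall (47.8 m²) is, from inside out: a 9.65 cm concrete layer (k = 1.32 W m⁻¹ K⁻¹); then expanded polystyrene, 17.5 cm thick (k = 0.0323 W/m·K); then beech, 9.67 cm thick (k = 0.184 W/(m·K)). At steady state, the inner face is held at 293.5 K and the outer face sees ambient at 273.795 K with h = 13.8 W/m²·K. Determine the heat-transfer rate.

Q = 155 W

Resistance network (inner→outer):
  R_concrete = L/(kA) = 0.0965/(1.32·47.8) = 0.001529 K/W
  R_expanded polystyrene = L/(kA) = 0.175/(0.0323·47.8) = 0.1133 K/W
  R_beech = L/(kA) = 0.0967/(0.184·47.8) = 0.01099 K/W
  R_conv,out = 1/(hA) = 1/(13.8·47.8) = 0.001516 K/W
ΣR = 0.001529 + 0.1133 + 0.01099 + 0.001516 = 0.1273 K/W
Q = ΔT/ΣR = (293.5 K − 273.795 K)/0.1273 = 155 W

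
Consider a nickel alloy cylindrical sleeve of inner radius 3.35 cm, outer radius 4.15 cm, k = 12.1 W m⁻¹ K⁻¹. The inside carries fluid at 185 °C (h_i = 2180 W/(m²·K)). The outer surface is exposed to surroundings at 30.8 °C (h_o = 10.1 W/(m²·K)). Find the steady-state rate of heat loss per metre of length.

Resistance network (inner→outer):
  R'_conv,in = 1/(2πr h) = 1/(2π·0.0335·2180) = 0.002179 m·K/W
  R'_nickel alloy = ln(0.0415/0.0335)/(2πk) = 0.2141/(2π·12.1) = 0.002817 m·K/W
  R'_conv,out = 1/(2πr h) = 1/(2π·0.0415·10.1) = 0.3797 m·K/W
ΣR = 0.002179 + 0.002817 + 0.3797 = 0.3847 m·K/W
Q' = ΔT/ΣR = (185 °C − 30.8 °C)/0.3847 = 401 W/m

Q' = 401 W/m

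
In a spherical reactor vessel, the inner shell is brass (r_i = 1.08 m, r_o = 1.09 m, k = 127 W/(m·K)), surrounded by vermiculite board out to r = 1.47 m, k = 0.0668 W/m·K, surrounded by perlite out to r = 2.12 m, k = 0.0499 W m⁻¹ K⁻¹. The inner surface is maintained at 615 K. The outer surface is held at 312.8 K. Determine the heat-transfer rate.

Q = 491 W

Series thermal resistances, inner to outer:
  R_brass = (1/1.08 − 1/1.09)/(4πk) = 0.008495/(4π·127) = 5.323×10^-6 K/W
  R_vermiculite board = (1/1.09 − 1/1.47)/(4πk) = 0.2372/(4π·0.0668) = 0.2825 K/W
  R_perlite = (1/1.47 − 1/2.12)/(4πk) = 0.2086/(4π·0.0499) = 0.3326 K/W
ΣR = 5.323×10^-6 + 0.2825 + 0.3326 = 0.6151 K/W
Q = ΔT/ΣR = (615 K − 312.8 K)/0.6151 = 491 W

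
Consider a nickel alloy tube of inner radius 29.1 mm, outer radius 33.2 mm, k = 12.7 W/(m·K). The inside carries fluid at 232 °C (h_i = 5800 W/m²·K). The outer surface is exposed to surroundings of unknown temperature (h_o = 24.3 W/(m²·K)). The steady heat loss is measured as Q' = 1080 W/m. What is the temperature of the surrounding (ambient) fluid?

Series resistances:
  R'_conv,in = 1/(2πr h) = 1/(2π·0.0291·5800) = 9.430×10^-4 m·K/W
  R'_nickel alloy = ln(0.0332/0.0291)/(2πk) = 0.1318/(2π·12.7) = 0.001652 m·K/W
  R'_conv,out = 1/(2πr h) = 1/(2π·0.0332·24.3) = 0.1973 m·K/W
ΣR = 0.1999 m·K/W
ΔT = Q'·ΣR = 1080 × 0.1999 = 215.9 K
Heat flows outward, so T_out = T_in − ΔT = 232 − 215.9 = 16.1 °C

T_out = 16.1 °C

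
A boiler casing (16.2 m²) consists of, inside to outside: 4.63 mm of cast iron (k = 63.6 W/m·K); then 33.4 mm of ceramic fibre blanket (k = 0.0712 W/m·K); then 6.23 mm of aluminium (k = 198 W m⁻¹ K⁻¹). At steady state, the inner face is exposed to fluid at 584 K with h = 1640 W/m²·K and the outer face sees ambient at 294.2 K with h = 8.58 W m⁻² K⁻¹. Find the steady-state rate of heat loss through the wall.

Resistance network (inner→outer):
  R_conv,in = 1/(hA) = 1/(1640·16.2) = 3.764×10^-5 K/W
  R_cast iron = L/(kA) = 0.00463/(63.6·16.2) = 4.494×10^-6 K/W
  R_ceramic fibre blanket = L/(kA) = 0.0334/(0.0712·16.2) = 0.02896 K/W
  R_aluminium = L/(kA) = 0.00623/(198·16.2) = 1.942×10^-6 K/W
  R_conv,out = 1/(hA) = 1/(8.58·16.2) = 0.007194 K/W
ΣR = 3.764×10^-5 + 4.494×10^-6 + 0.02896 + 1.942×10^-6 + 0.007194 = 0.03620 K/W
Q = ΔT/ΣR = (584 K − 294.2 K)/0.03620 = 8010 W

Q = 8.01 kW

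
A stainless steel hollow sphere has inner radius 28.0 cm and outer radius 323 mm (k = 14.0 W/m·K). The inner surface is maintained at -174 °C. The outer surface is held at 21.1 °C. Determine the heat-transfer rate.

Q = 4πk·ΔT/(1/r₁ − 1/r₂) = 4π × 14.0 × 195.1 / (1/0.280 − 1/0.323) = 72200 W

Q = 72.2 kW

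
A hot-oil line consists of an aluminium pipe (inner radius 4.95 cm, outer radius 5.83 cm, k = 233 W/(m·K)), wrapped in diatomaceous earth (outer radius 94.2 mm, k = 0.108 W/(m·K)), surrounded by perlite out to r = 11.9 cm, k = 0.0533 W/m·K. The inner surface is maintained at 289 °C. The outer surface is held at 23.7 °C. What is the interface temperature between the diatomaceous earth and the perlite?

Resistance network (inner→outer):
  R'_aluminium = ln(0.0583/0.0495)/(2πk) = 0.1636/(2π·233) = 1.118×10^-4 m·K/W
  R'_diatomaceous earth = ln(0.0942/0.0583)/(2πk) = 0.4798/(2π·0.108) = 0.7071 m·K/W
  R'_perlite = ln(0.119/0.0942)/(2πk) = 0.2337/(2π·0.0533) = 0.6978 m·K/W
ΣR = 1.118×10^-4 + 0.7071 + 0.6978 = 1.405 m·K/W
Q' = ΔT/ΣR = (289 °C − 23.7 °C)/1.405 = 188.8 W/m
From the inner boundary to the diatomaceous earth/perlite interface, ΣR_partial = 0.7072 m·K/W.
T_interface = T_in − Q'·ΣR_partial = 289 °C − (188.8)(0.7072) = 155 °C

T = 155 °C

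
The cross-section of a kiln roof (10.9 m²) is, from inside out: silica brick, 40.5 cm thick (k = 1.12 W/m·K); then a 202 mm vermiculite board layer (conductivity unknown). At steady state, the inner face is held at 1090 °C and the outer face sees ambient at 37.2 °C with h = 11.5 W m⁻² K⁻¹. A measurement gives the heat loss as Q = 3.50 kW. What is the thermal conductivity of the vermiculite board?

k = 0.0714 W/m·K

ΣR = ΔT/Q = |1090 − 37.2|/3500 = 0.3008 K/W
Known resistances:
  R_silica brick = L/(kA) = 0.405/(1.12·10.9) = 0.03317 K/W
  R_conv,out = 1/(hA) = 1/(11.5·10.9) = 0.007978 K/W
R_vermiculite board = ΣR − ΣR_known = 0.3008 − 0.04115 = 0.2596 K/W
L/(kA) = 0.2596 ⇒ k = 0.202/(0.2596·10.9) = 0.0714 W/m·K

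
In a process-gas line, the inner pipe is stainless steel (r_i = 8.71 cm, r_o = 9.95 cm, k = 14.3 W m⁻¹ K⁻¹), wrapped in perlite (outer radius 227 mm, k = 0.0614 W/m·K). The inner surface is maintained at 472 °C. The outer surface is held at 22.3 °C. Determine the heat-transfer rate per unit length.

Resistance network (inner→outer):
  R'_stainless steel = ln(0.0995/0.0871)/(2πk) = 0.1331/(2π·14.3) = 0.001481 m·K/W
  R'_perlite = ln(0.227/0.0995)/(2πk) = 0.8248/(2π·0.0614) = 2.138 m·K/W
ΣR = 0.001481 + 2.138 = 2.139 m·K/W
Q' = ΔT/ΣR = (472 °C − 22.3 °C)/2.139 = 210 W/m

Q' = 210 W/m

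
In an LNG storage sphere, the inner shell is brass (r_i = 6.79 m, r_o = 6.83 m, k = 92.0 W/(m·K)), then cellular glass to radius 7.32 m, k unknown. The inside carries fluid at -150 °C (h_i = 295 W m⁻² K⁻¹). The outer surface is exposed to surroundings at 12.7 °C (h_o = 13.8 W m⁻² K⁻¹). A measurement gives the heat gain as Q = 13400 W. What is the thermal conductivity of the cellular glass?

ΣR = ΔT/Q = |-150 − 12.7|/13400 = 0.01214 K/W
Known resistances:
  R_conv,in = 1/(4πr²h) = 1/(4π·6.79²·295) = 5.851×10^-6 K/W
  R_brass = (1/6.79 − 1/6.83)/(4πk) = 8.625×10^-4/(4π·92.0) = 7.461×10^-7 K/W
  R_conv,out = 1/(4πr²h) = 1/(4π·7.32²·13.8) = 1.076×10^-4 K/W
R_cellular glass = ΣR − ΣR_known = 0.01214 − 1.142×10^-4 = 0.01203 K/W
(1/r₁−1/r₂)/(4πk) = 0.01203 ⇒ k = 0.009801/(4π·0.01203) = 0.0648 W/m·K

k = 0.0648 W/m·K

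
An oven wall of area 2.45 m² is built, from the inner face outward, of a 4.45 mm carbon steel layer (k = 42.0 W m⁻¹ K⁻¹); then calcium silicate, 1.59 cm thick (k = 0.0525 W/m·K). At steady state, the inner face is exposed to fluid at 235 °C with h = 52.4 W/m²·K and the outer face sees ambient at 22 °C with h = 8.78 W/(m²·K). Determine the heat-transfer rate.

Q = 1200 W

Resistance network (inner→outer):
  R_conv,in = 1/(hA) = 1/(52.4·2.45) = 0.007789 K/W
  R_carbon steel = L/(kA) = 0.00445/(42.0·2.45) = 4.325×10^-5 K/W
  R_calcium silicate = L/(kA) = 0.0159/(0.0525·2.45) = 0.1236 K/W
  R_conv,out = 1/(hA) = 1/(8.78·2.45) = 0.04649 K/W
ΣR = 0.007789 + 4.325×10^-5 + 0.1236 + 0.04649 = 0.1779 K/W
Q = ΔT/ΣR = (235 °C − 22 °C)/0.1779 = 1200 W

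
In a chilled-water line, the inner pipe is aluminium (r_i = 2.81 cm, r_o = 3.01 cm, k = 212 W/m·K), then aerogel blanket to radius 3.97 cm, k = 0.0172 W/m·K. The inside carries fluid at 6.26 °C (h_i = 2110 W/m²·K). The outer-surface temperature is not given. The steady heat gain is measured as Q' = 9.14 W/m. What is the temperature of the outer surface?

Sum the resistances:
  R'_conv,in = 1/(2πr h) = 1/(2π·0.0281·2110) = 0.002684 m·K/W
  R'_aluminium = ln(0.0301/0.0281)/(2πk) = 0.06876/(2π·212) = 5.162×10^-5 m·K/W
  R'_aerogel blanket = ln(0.0397/0.0301)/(2πk) = 0.2768/(2π·0.0172) = 2.562 m·K/W
ΣR = 2.564 m·K/W
ΔT = Q'·ΣR = 9.14 × 2.564 = 23.43 K
Heat flows inward, so T_out = T_in + ΔT = 6.26 + 23.43 = 29.7 °C

T_out = 29.7 °C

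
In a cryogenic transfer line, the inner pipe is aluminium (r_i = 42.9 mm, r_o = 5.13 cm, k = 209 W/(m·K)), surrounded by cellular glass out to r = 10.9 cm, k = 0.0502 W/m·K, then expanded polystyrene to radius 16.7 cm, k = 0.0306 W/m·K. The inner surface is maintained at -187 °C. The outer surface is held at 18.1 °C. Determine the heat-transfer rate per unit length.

Series thermal resistances, inner to outer:
  R'_aluminium = ln(0.0513/0.0429)/(2πk) = 0.1788/(2π·209) = 1.362×10^-4 m·K/W
  R'_cellular glass = ln(0.109/0.0513)/(2πk) = 0.7537/(2π·0.0502) = 2.389 m·K/W
  R'_expanded polystyrene = ln(0.167/0.109)/(2πk) = 0.4266/(2π·0.0306) = 2.219 m·K/W
ΣR = 1.362×10^-4 + 2.389 + 2.219 = 4.608 m·K/W
Q' = ΔT/ΣR = (-187 °C − 18.1 °C)/4.608 = -44.5 W/m
(Negative Q' ⇒ heat flows inward; heat gain = 44.5 W/m.)

Q' = 44.5 W/m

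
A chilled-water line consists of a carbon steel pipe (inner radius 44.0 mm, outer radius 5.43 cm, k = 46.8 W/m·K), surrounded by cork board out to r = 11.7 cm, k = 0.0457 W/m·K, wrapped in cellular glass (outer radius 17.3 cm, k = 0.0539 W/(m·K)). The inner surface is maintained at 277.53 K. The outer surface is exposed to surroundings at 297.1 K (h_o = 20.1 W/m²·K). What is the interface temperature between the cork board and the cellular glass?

T = 291.0 K

Series thermal resistances, inner to outer:
  R'_carbon steel = ln(0.0543/0.0440)/(2πk) = 0.2103/(2π·46.8) = 7.153×10^-4 m·K/W
  R'_cork board = ln(0.117/0.0543)/(2πk) = 0.7676/(2π·0.0457) = 2.673 m·K/W
  R'_cellular glass = ln(0.173/0.117)/(2πk) = 0.3911/(2π·0.0539) = 1.155 m·K/W
  R'_conv,out = 1/(2πr h) = 1/(2π·0.173·20.1) = 0.04577 m·K/W
ΣR = 7.153×10^-4 + 2.673 + 1.155 + 0.04577 = 3.874 m·K/W
Q' = ΔT/ΣR = (277.53 K − 297.1 K)/3.874 = -5.052 W/m
From the inner boundary to the cork board/cellular glass interface, ΣR_partial = 2.674 m·K/W.
T_interface = T_in − Q'·ΣR_partial = 277.53 K − (-5.052)(2.674) = 291.0 K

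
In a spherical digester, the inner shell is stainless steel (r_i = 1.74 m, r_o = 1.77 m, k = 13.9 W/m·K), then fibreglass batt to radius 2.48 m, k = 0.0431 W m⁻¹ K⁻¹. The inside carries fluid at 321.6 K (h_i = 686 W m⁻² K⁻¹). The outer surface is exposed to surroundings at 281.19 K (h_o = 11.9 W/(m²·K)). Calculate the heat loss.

Q = 135 W

Series thermal resistances, inner to outer:
  R_conv,in = 1/(4πr²h) = 1/(4π·1.74²·686) = 3.831×10^-5 K/W
  R_stainless steel = (1/1.74 − 1/1.77)/(4πk) = 0.009741/(4π·13.9) = 5.577×10^-5 K/W
  R_fibreglass batt = (1/1.77 − 1/2.48)/(4πk) = 0.1617/(4π·0.0431) = 0.2986 K/W
  R_conv,out = 1/(4πr²h) = 1/(4π·2.48²·11.9) = 0.001087 K/W
ΣR = 3.831×10^-5 + 5.577×10^-5 + 0.2986 + 0.001087 = 0.2998 K/W
Q = ΔT/ΣR = (321.6 K − 281.19 K)/0.2998 = 135 W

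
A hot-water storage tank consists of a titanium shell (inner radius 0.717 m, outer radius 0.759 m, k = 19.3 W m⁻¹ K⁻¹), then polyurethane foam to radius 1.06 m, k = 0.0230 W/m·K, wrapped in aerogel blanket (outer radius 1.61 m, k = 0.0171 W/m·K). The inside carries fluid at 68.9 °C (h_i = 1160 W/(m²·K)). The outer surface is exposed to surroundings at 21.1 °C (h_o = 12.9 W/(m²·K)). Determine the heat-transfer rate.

Resistance network (inner→outer):
  R_conv,in = 1/(4πr²h) = 1/(4π·0.717²·1160) = 1.334×10^-4 K/W
  R_titanium = (1/0.717 − 1/0.759)/(4πk) = 0.07718/(4π·19.3) = 3.182×10^-4 K/W
  R_polyurethane foam = (1/0.759 − 1/1.06)/(4πk) = 0.3741/(4π·0.0230) = 1.294 K/W
  R_aerogel blanket = (1/1.06 − 1/1.61)/(4πk) = 0.3223/(4π·0.0171) = 1.500 K/W
  R_conv,out = 1/(4πr²h) = 1/(4π·1.61²·12.9) = 0.002380 K/W
ΣR = 1.334×10^-4 + 3.182×10^-4 + 1.294 + 1.500 + 0.002380 = 2.797 K/W
Q = ΔT/ΣR = (68.9 °C − 21.1 °C)/2.797 = 17.1 W

Q = 17.1 W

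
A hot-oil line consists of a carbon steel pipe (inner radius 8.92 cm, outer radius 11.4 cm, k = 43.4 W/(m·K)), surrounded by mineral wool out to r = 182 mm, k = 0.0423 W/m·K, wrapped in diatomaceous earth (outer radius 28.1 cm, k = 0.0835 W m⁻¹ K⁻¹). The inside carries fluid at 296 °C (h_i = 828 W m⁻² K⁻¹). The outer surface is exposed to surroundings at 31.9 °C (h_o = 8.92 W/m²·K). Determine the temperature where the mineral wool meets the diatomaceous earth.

T = 121 °C

Series thermal resistances, inner to outer:
  R'_conv,in = 1/(2πr h) = 1/(2π·0.0892·828) = 0.002155 m·K/W
  R'_carbon steel = ln(0.114/0.0892)/(2πk) = 0.2453/(2π·43.4) = 8.996×10^-4 m·K/W
  R'_mineral wool = ln(0.182/0.114)/(2πk) = 0.4678/(2π·0.0423) = 1.760 m·K/W
  R'_diatomaceous earth = ln(0.281/0.182)/(2πk) = 0.4343/(2π·0.0835) = 0.8279 m·K/W
  R'_conv,out = 1/(2πr h) = 1/(2π·0.281·8.92) = 0.06350 m·K/W
ΣR = 0.002155 + 8.996×10^-4 + 1.760 + 0.8279 + 0.06350 = 2.654 m·K/W
Q' = ΔT/ΣR = (296 °C − 31.9 °C)/2.654 = 99.51 W/m
From the inner boundary to the mineral wool/diatomaceous earth interface, ΣR_partial = 1.763 m·K/W.
T_interface = T_in − Q'·ΣR_partial = 296 °C − (99.51)(1.763) = 121 °C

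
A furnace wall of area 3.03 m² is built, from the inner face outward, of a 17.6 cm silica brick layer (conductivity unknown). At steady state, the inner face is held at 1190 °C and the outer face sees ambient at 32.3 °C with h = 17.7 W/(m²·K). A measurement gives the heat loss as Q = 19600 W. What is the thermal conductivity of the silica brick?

k = 1.44 W/m·K

ΣR = ΔT/Q = |1190 − 32.3|/19600 = 0.05907 K/W
Known resistances:
  R_conv,out = 1/(hA) = 1/(17.7·3.03) = 0.01865 K/W
R_silica brick = ΣR − ΣR_known = 0.05907 − 0.01865 = 0.04042 K/W
L/(kA) = 0.04042 ⇒ k = 0.176/(0.04042·3.03) = 1.44 W/m·K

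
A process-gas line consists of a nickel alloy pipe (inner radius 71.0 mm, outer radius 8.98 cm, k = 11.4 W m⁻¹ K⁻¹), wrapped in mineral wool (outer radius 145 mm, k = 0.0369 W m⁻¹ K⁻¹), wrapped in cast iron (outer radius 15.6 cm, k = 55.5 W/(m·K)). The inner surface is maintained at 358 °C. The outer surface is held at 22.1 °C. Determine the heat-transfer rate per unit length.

Treat each layer as a resistance in series:
  R'_nickel alloy = ln(0.0898/0.0710)/(2πk) = 0.2349/(2π·11.4) = 0.003280 m·K/W
  R'_mineral wool = ln(0.145/0.0898)/(2πk) = 0.4791/(2π·0.0369) = 2.067 m·K/W
  R'_cast iron = ln(0.156/0.145)/(2πk) = 0.07312/(2π·55.5) = 2.097×10^-4 m·K/W
ΣR = 0.003280 + 2.067 + 2.097×10^-4 = 2.070 m·K/W
Q' = ΔT/ΣR = (358 °C − 22.1 °C)/2.070 = 162 W/m

Q' = 162 W/m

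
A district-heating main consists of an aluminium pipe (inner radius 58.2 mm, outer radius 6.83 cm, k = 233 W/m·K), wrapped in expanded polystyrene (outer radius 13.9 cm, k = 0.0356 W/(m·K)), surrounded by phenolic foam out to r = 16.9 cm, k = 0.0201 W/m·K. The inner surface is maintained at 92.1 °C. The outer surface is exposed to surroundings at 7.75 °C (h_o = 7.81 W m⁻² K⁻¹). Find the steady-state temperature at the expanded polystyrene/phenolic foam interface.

Treat each layer as a resistance in series:
  R'_aluminium = ln(0.0683/0.0582)/(2πk) = 0.1600/(2π·233) = 1.093×10^-4 m·K/W
  R'_expanded polystyrene = ln(0.139/0.0683)/(2πk) = 0.7106/(2π·0.0356) = 3.177 m·K/W
  R'_phenolic foam = ln(0.169/0.139)/(2πk) = 0.1954/(2π·0.0201) = 1.547 m·K/W
  R'_conv,out = 1/(2πr h) = 1/(2π·0.169·7.81) = 0.1206 m·K/W
ΣR = 1.093×10^-4 + 3.177 + 1.547 + 0.1206 = 4.845 m·K/W
Q' = ΔT/ΣR = (92.1 °C − 7.75 °C)/4.845 = 17.41 W/m
From the inner boundary to the expanded polystyrene/phenolic foam interface, ΣR_partial = 3.177 m·K/W.
T_interface = T_in − Q'·ΣR_partial = 92.1 °C − (17.41)(3.177) = 36.8 °C

T = 36.8 °C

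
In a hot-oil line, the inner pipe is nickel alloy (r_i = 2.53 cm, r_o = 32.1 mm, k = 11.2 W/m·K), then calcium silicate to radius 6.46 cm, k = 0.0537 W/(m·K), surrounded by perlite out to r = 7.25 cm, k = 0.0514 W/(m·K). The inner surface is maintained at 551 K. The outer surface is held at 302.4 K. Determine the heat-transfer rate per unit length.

Q' = 102 W/m

Treat each layer as a resistance in series:
  R'_nickel alloy = ln(0.0321/0.0253)/(2πk) = 0.2381/(2π·11.2) = 0.003383 m·K/W
  R'_calcium silicate = ln(0.0646/0.0321)/(2πk) = 0.6994/(2π·0.0537) = 2.073 m·K/W
  R'_perlite = ln(0.0725/0.0646)/(2πk) = 0.1154/(2π·0.0514) = 0.3572 m·K/W
ΣR = 0.003383 + 2.073 + 0.3572 = 2.434 m·K/W
Q' = ΔT/ΣR = (551 K − 302.4 K)/2.434 = 102 W/m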